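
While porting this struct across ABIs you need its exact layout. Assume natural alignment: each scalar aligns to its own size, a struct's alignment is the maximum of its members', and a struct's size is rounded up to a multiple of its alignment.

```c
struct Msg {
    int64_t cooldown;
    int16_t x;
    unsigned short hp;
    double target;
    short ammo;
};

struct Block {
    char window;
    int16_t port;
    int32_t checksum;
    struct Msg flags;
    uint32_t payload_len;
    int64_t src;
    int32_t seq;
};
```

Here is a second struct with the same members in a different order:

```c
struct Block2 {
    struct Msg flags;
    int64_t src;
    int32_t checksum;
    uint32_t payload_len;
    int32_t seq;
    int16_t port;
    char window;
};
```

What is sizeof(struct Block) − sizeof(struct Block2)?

Msg: @0: cooldown [8B, align 8] → 8; @8: x [2B, align 2] → 10; @10: hp [2B, align 2] → 12; +4 pad (align 8); @16: target [8B, align 8] → 24; @24: ammo [2B, align 2] → 26; +6 tail pad (align 8); size 32, align 8
@0: window [1B, align 1] → 1
+1 pad (align 2)
@2: port [2B, align 2] → 4
@4: checksum [4B, align 4] → 8
@8: flags [32B, align 8] → 40
@40: payload_len [4B, align 4] → 44
+4 pad (align 8)
@48: src [8B, align 8] → 56
@56: seq [4B, align 4] → 60
+4 tail pad (align 8)
size 64, align 8
— Block2 —
@0: flags [32B, align 8] → 32
@32: src [8B, align 8] → 40
@40: checksum [4B, align 4] → 44
@44: payload_len [4B, align 4] → 48
@48: seq [4B, align 4] → 52
@52: port [2B, align 2] → 54
@54: window [1B, align 1] → 55
+1 tail pad (align 8)
size 56, align 8
64 − 56 = 8

8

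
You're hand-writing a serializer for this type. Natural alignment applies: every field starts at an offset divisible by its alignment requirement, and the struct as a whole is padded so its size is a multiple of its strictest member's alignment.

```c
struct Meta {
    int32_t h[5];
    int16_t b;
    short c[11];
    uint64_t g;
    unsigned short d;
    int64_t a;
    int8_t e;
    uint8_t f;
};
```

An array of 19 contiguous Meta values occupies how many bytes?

0..20  h  (20B, 4-aligned)
20..22  b  (2B, 2-aligned)
22..44  c  (22B, 2-aligned)
44..48  -- padding (4B)
48..56  g  (8B, 8-aligned)
56..58  d  (2B, 2-aligned)
58..64  -- padding (6B)
64..72  a  (8B, 8-aligned)
72..73  e  (1B, 1-aligned)
73..74  f  (1B, 1-aligned)
74..80  -- tail padding (6B)
sizeof = 80, alignof = 8
array of 19: 19 × 80 = 1520

1520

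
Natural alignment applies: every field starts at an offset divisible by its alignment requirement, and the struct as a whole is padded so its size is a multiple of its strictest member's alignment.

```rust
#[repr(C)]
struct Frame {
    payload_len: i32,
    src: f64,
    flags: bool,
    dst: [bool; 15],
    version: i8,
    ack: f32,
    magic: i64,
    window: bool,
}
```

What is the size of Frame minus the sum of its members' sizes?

0..4  payload_len  (4B, 4-aligned)
4..8  -- padding (4B)
8..16  src  (8B, 8-aligned)
16..17  flags  (1B, 1-aligned)
17..32  dst  (15B, 1-aligned)
32..33  version  (1B, 1-aligned)
33..36  -- padding (3B)
36..40  ack  (4B, 4-aligned)
40..48  magic  (8B, 8-aligned)
48..49  window  (1B, 1-aligned)
49..56  -- tail padding (7B)
sizeof = 56, alignof = 8
data bytes 42, size 56 → padding 14

14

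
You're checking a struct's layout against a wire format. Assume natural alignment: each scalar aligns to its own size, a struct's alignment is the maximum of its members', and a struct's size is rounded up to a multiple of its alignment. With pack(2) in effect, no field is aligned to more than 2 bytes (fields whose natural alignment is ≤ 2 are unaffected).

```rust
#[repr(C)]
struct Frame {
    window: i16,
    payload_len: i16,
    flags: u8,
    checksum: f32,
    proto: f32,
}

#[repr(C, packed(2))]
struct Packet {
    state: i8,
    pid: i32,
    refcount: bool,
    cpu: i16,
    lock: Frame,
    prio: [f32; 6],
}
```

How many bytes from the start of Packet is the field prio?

Frame: window at 0 (size 2, align 2) → ends 2; payload_len at 2 (size 2, align 2) → ends 4; flags at 4 (size 1, align 1) → ends 5; pad 3 to align 4 for checksum; checksum at 8 (size 4, align 4) → ends 12; proto at 12 (size 4, align 4) → ends 16; total 16 bytes, alignment 4
state at 0 (size 1, align 1) → ends 1
pad 1 to align 2 for pid
pid at 2 (size 4, align 2) → ends 6
refcount at 6 (size 1, align 1) → ends 7
pad 1 to align 2 for cpu
cpu at 8 (size 2, align 2) → ends 10
lock at 10 (size 16, align 2) → ends 26
prio at 26 (size 24, align 2) → ends 50

26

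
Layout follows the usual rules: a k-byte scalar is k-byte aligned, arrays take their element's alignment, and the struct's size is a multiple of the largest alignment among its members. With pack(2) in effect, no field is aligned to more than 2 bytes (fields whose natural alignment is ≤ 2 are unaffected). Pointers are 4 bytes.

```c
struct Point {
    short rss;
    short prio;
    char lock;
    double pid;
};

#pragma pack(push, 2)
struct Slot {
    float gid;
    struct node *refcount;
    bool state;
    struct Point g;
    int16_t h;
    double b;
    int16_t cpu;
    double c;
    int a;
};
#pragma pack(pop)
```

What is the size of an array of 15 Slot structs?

750

Point: @0: rss [2B, align 2] → 2; @2: prio [2B, align 2] → 4; @4: lock [1B, align 1] → 5; +3 pad (align 8); @8: pid [8B, align 8] → 16; size 16, align 8
@0: gid [4B, align 2] → 4
@4: refcount [4B, align 2] → 8
@8: state [1B, align 1] → 9
+1 pad (align 2)
@10: g [16B, align 2] → 26
@26: h [2B, align 2] → 28
@28: b [8B, align 2] → 36
@36: cpu [2B, align 2] → 38
@38: c [8B, align 2] → 46
@46: a [4B, align 2] → 50
size 50, align 2
array of 15: 15 × 50 = 750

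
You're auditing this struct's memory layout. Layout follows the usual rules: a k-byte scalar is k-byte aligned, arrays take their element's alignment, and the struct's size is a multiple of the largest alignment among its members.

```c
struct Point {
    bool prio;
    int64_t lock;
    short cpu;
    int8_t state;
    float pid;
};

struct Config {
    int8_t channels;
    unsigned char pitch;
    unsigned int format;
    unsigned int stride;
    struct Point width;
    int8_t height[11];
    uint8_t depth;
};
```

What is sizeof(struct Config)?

Point: 0..1  prio  (1B, 1-aligned); 1..8  -- padding (7B); 8..16  lock  (8B, 8-aligned); 16..18  cpu  (2B, 2-aligned); 18..19  state  (1B, 1-aligned); 19..20  -- padding (1B); 20..24  pid  (4B, 4-aligned); sizeof = 24, alignof = 8
0..1  channels  (1B, 1-aligned)
1..2  pitch  (1B, 1-aligned)
2..4  -- padding (2B)
4..8  format  (4B, 4-aligned)
8..12  stride  (4B, 4-aligned)
12..16  -- padding (4B)
16..40  width  (24B, 8-aligned)
40..51  height  (11B, 1-aligned)
51..52  depth  (1B, 1-aligned)
52..56  -- tail padding (4B)
sizeof = 56, alignof = 8

56 bytes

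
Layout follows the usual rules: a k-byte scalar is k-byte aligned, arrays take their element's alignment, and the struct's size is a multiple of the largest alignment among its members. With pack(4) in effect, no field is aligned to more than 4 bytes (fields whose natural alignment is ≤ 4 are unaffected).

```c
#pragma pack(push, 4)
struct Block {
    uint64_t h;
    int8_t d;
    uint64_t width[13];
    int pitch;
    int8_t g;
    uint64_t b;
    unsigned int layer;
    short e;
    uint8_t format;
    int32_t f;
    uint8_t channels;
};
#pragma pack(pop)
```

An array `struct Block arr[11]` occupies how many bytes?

0..8  h  (8B, 4-aligned)
8..9  d  (1B, 1-aligned)
9..12  -- padding (3B)
12..116  width  (104B, 4-aligned)
116..120  pitch  (4B, 4-aligned)
120..121  g  (1B, 1-aligned)
121..124  -- padding (3B)
124..132  b  (8B, 4-aligned)
132..136  layer  (4B, 4-aligned)
136..138  e  (2B, 2-aligned)
138..139  format  (1B, 1-aligned)
139..140  -- padding (1B)
140..144  f  (4B, 4-aligned)
144..145  channels  (1B, 1-aligned)
145..148  -- tail padding (3B)
sizeof = 148, alignof = 4
array of 11: 11 × 148 = 1628

1628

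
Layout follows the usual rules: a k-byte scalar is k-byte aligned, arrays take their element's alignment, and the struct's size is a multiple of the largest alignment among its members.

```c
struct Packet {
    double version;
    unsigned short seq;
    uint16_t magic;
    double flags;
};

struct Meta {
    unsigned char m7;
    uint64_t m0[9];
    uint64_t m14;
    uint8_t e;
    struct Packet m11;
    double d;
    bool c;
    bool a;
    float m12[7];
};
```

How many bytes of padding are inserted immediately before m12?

2

Packet: 0..8  version  (8B, 8-aligned); 8..10  seq  (2B, 2-aligned); 10..12  magic  (2B, 2-aligned); 12..16  -- padding (4B); 16..24  flags  (8B, 8-aligned); sizeof = 24, alignof = 8
0..1  m7  (1B, 1-aligned)
1..8  -- padding (7B)
8..80  m0  (72B, 8-aligned)
80..88  m14  (8B, 8-aligned)
88..89  e  (1B, 1-aligned)
89..96  -- padding (7B)
96..120  m11  (24B, 8-aligned)
120..128  d  (8B, 8-aligned)
128..129  c  (1B, 1-aligned)
129..130  a  (1B, 1-aligned)
130..132  -- padding (2B)
132..160  m12  (28B, 4-aligned)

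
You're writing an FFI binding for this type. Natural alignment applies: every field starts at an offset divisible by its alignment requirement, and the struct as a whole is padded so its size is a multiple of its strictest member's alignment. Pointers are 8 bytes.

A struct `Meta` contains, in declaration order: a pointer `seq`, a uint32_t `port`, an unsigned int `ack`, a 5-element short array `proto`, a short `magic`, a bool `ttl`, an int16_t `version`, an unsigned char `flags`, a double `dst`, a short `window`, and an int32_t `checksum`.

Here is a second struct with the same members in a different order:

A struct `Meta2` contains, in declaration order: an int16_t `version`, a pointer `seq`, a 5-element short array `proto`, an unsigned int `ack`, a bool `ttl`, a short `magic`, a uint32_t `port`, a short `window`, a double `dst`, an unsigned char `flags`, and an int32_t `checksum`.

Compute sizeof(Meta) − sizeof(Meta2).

0..8  seq  (8B, 8-aligned)
8..12  port  (4B, 4-aligned)
12..16  ack  (4B, 4-aligned)
16..26  proto  (10B, 2-aligned)
26..28  magic  (2B, 2-aligned)
28..29  ttl  (1B, 1-aligned)
29..30  -- padding (1B)
30..32  version  (2B, 2-aligned)
32..33  flags  (1B, 1-aligned)
33..40  -- padding (7B)
40..48  dst  (8B, 8-aligned)
48..50  window  (2B, 2-aligned)
50..52  -- padding (2B)
52..56  checksum  (4B, 4-aligned)
sizeof = 56, alignof = 8
— Meta2 —
0..2  version  (2B, 2-aligned)
2..8  -- padding (6B)
8..16  seq  (8B, 8-aligned)
16..26  proto  (10B, 2-aligned)
26..28  -- padding (2B)
28..32  ack  (4B, 4-aligned)
32..33  ttl  (1B, 1-aligned)
33..34  -- padding (1B)
34..36  magic  (2B, 2-aligned)
36..40  port  (4B, 4-aligned)
40..42  window  (2B, 2-aligned)
42..48  -- padding (6B)
48..56  dst  (8B, 8-aligned)
56..57  flags  (1B, 1-aligned)
57..60  -- padding (3B)
60..64  checksum  (4B, 4-aligned)
sizeof = 64, alignof = 8
56 − 64 = -8

-8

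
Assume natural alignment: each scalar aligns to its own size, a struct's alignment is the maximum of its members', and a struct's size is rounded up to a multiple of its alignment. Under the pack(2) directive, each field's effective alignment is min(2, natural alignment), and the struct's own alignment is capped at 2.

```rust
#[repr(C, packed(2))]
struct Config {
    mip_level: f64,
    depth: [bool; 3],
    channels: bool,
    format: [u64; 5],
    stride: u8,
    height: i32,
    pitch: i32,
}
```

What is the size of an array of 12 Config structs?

744

@0: mip_level [8B, align 2] → 8
@8: depth [3B, align 1] → 11
@11: channels [1B, align 1] → 12
@12: format [40B, align 2] → 52
@52: stride [1B, align 1] → 53
+1 pad (align 2)
@54: height [4B, align 2] → 58
@58: pitch [4B, align 2] → 62
size 62, align 2
array of 12: 12 × 62 = 744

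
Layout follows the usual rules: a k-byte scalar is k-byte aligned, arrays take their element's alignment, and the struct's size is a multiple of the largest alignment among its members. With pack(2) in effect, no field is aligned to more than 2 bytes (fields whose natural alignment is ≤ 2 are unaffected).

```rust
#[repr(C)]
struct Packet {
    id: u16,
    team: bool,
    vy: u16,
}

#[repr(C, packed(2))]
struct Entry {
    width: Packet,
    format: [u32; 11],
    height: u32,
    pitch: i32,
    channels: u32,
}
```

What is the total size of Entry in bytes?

Packet: @0: id [2B, align 2] → 2; @2: team [1B, align 1] → 3; +1 pad (align 2); @4: vy [2B, align 2] → 6; size 6, align 2
@0: width [6B, align 2] → 6
@6: format [44B, align 2] → 50
@50: height [4B, align 2] → 54
@54: pitch [4B, align 2] → 58
@58: channels [4B, align 2] → 62
size 62, align 2

62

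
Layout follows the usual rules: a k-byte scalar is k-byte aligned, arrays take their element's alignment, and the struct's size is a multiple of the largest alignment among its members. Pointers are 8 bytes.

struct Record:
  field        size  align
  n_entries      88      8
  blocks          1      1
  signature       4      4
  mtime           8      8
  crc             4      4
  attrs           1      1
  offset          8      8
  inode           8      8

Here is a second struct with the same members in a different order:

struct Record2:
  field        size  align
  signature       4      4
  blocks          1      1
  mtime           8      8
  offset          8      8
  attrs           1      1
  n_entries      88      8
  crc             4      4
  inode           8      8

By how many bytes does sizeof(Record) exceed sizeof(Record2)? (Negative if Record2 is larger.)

-8

n_entries at 0 (size 88, align 8) → ends 88
blocks at 88 (size 1, align 1) → ends 89
pad 3 to align 4 for signature
signature at 92 (size 4, align 4) → ends 96
mtime at 96 (size 8, align 8) → ends 104
crc at 104 (size 4, align 4) → ends 108
attrs at 108 (size 1, align 1) → ends 109
pad 3 to align 8 for offset
offset at 112 (size 8, align 8) → ends 120
inode at 120 (size 8, align 8) → ends 128
total 128 bytes, alignment 8
— Record2 —
signature at 0 (size 4, align 4) → ends 4
blocks at 4 (size 1, align 1) → ends 5
pad 3 to align 8 for mtime
mtime at 8 (size 8, align 8) → ends 16
offset at 16 (size 8, align 8) → ends 24
attrs at 24 (size 1, align 1) → ends 25
pad 7 to align 8 for n_entries
n_entries at 32 (size 88, align 8) → ends 120
crc at 120 (size 4, align 4) → ends 124
pad 4 to align 8 for inode
inode at 128 (size 8, align 8) → ends 136
total 136 bytes, alignment 8
128 − 136 = -8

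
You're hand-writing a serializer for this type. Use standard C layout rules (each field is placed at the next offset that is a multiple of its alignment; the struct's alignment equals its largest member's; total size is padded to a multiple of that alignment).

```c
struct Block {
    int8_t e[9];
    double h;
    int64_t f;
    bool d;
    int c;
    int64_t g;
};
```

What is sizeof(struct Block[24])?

e at 0 (size 9, align 1) → ends 9
pad 7 to align 8 for h
h at 16 (size 8, align 8) → ends 24
f at 24 (size 8, align 8) → ends 32
d at 32 (size 1, align 1) → ends 33
pad 3 to align 4 for c
c at 36 (size 4, align 4) → ends 40
g at 40 (size 8, align 8) → ends 48
total 48 bytes, alignment 8
array of 24: 24 × 48 = 1152

1152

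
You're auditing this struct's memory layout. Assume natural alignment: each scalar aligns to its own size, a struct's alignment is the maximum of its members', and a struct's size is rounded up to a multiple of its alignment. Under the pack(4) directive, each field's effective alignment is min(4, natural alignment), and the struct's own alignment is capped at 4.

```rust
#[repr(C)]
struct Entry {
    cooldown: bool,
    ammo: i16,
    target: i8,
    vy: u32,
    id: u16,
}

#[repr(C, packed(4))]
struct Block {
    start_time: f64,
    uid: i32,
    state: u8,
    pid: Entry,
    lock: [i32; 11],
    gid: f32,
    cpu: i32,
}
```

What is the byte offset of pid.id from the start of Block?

28

Entry: @0: cooldown [1B, align 1] → 1; +1 pad (align 2); @2: ammo [2B, align 2] → 4; @4: target [1B, align 1] → 5; +3 pad (align 4); @8: vy [4B, align 4] → 12; @12: id [2B, align 2] → 14; +2 tail pad (align 4); size 16, align 4
@0: start_time [8B, align 4] → 8
@8: uid [4B, align 4] → 12
@12: state [1B, align 1] → 13
+3 pad (align 4)
@16: pid [16B, align 4] → 32
within Entry: id at 12
16 + 12 = 28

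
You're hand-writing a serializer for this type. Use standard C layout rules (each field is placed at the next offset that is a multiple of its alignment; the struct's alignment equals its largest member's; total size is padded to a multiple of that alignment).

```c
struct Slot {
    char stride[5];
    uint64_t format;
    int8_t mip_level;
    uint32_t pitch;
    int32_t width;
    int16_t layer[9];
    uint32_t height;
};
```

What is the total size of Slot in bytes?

stride at 0 (size 5, align 1) → ends 5
pad 3 to align 8 for format
format at 8 (size 8, align 8) → ends 16
mip_level at 16 (size 1, align 1) → ends 17
pad 3 to align 4 for pitch
pitch at 20 (size 4, align 4) → ends 24
width at 24 (size 4, align 4) → ends 28
layer at 28 (size 18, align 2) → ends 46
pad 2 to align 4 for height
height at 48 (size 4, align 4) → ends 52
tail pad 4 to reach multiple of 8
total 56 bytes, alignment 8

56 bytes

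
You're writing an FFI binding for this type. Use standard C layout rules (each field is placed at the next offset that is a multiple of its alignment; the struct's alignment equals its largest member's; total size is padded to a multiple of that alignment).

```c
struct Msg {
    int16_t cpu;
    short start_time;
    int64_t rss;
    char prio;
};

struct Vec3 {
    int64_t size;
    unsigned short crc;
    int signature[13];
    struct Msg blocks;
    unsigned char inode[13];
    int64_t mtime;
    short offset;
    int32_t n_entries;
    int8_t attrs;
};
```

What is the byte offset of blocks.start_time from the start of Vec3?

66

Msg: @0: cpu [2B, align 2] → 2; @2: start_time [2B, align 2] → 4; +4 pad (align 8); @8: rss [8B, align 8] → 16; @16: prio [1B, align 1] → 17; +7 tail pad (align 8); size 24, align 8
@0: size [8B, align 8] → 8
@8: crc [2B, align 2] → 10
+2 pad (align 4)
@12: signature [52B, align 4] → 64
@64: blocks [24B, align 8] → 88
within Msg: start_time at 2
64 + 2 = 66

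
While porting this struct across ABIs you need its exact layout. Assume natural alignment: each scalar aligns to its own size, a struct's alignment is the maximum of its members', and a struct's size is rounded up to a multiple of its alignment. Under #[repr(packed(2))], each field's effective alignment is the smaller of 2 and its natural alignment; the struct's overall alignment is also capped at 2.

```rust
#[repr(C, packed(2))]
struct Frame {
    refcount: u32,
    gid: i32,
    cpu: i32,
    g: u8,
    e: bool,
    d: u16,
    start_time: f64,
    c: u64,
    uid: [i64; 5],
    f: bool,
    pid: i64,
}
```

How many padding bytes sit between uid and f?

refcount at 0 (size 4, align 2) → ends 4
gid at 4 (size 4, align 2) → ends 8
cpu at 8 (size 4, align 2) → ends 12
g at 12 (size 1, align 1) → ends 13
e at 13 (size 1, align 1) → ends 14
d at 14 (size 2, align 2) → ends 16
start_time at 16 (size 8, align 2) → ends 24
c at 24 (size 8, align 2) → ends 32
uid at 32 (size 40, align 2) → ends 72
f at 72 (size 1, align 1) → ends 73

0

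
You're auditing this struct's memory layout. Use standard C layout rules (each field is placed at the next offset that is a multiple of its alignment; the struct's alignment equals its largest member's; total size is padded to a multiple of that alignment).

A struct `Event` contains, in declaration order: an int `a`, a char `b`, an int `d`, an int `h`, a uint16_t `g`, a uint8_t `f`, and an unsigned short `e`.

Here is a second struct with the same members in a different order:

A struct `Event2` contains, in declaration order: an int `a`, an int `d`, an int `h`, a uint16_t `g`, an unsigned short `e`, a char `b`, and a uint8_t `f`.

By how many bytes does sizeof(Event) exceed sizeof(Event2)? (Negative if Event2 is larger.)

4

@0: a [4B, align 4] → 4
@4: b [1B, align 1] → 5
+3 pad (align 4)
@8: d [4B, align 4] → 12
@12: h [4B, align 4] → 16
@16: g [2B, align 2] → 18
@18: f [1B, align 1] → 19
+1 pad (align 2)
@20: e [2B, align 2] → 22
+2 tail pad (align 4)
size 24, align 4
— Event2 —
@0: a [4B, align 4] → 4
@4: d [4B, align 4] → 8
@8: h [4B, align 4] → 12
@12: g [2B, align 2] → 14
@14: e [2B, align 2] → 16
@16: b [1B, align 1] → 17
@17: f [1B, align 1] → 18
+2 tail pad (align 4)
size 20, align 4
24 − 20 = 4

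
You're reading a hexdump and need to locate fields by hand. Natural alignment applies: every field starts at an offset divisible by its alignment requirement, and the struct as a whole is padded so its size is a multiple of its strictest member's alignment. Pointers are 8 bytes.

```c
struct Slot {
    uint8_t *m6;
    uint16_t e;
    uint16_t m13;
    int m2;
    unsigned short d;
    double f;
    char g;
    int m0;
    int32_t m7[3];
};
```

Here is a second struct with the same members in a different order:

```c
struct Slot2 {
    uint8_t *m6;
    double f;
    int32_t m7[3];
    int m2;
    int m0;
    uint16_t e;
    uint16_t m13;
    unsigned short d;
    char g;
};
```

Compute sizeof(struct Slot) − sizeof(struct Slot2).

@0: m6 [8B, align 8] → 8
@8: e [2B, align 2] → 10
@10: m13 [2B, align 2] → 12
@12: m2 [4B, align 4] → 16
@16: d [2B, align 2] → 18
+6 pad (align 8)
@24: f [8B, align 8] → 32
@32: g [1B, align 1] → 33
+3 pad (align 4)
@36: m0 [4B, align 4] → 40
@40: m7 [12B, align 4] → 52
+4 tail pad (align 8)
size 56, align 8
— Slot2 —
@0: m6 [8B, align 8] → 8
@8: f [8B, align 8] → 16
@16: m7 [12B, align 4] → 28
@28: m2 [4B, align 4] → 32
@32: m0 [4B, align 4] → 36
@36: e [2B, align 2] → 38
@38: m13 [2B, align 2] → 40
@40: d [2B, align 2] → 42
@42: g [1B, align 1] → 43
+5 tail pad (align 8)
size 48, align 8
56 − 48 = 8

8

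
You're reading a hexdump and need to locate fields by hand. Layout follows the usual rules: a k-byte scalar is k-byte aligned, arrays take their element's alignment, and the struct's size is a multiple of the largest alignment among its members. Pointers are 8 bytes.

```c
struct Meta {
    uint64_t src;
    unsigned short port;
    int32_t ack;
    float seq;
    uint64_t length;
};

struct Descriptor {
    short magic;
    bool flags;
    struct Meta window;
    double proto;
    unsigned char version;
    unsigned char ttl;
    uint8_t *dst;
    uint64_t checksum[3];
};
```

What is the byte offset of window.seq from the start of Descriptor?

Meta: 0..8  src  (8B, 8-aligned); 8..10  port  (2B, 2-aligned); 10..12  -- padding (2B); 12..16  ack  (4B, 4-aligned); 16..20  seq  (4B, 4-aligned); 20..24  -- padding (4B); 24..32  length  (8B, 8-aligned); sizeof = 32, alignof = 8
0..2  magic  (2B, 2-aligned)
2..3  flags  (1B, 1-aligned)
3..8  -- padding (5B)
8..40  window  (32B, 8-aligned)
within Meta: seq at 16
8 + 16 = 24

24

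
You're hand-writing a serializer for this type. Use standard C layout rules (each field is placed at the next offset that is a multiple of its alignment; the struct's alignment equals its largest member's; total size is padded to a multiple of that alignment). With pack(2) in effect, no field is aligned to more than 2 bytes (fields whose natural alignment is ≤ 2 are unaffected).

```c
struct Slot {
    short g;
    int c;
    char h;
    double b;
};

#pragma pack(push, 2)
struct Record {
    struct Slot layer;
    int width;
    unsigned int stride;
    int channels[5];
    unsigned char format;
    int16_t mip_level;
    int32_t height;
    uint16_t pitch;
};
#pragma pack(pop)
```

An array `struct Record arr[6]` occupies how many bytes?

372

Slot: @0: g [2B, align 2] → 2; +2 pad (align 4); @4: c [4B, align 4] → 8; @8: h [1B, align 1] → 9; +7 pad (align 8); @16: b [8B, align 8] → 24; size 24, align 8
@0: layer [24B, align 2] → 24
@24: width [4B, align 2] → 28
@28: stride [4B, align 2] → 32
@32: channels [20B, align 2] → 52
@52: format [1B, align 1] → 53
+1 pad (align 2)
@54: mip_level [2B, align 2] → 56
@56: height [4B, align 2] → 60
@60: pitch [2B, align 2] → 62
size 62, align 2
array of 6: 6 × 62 = 372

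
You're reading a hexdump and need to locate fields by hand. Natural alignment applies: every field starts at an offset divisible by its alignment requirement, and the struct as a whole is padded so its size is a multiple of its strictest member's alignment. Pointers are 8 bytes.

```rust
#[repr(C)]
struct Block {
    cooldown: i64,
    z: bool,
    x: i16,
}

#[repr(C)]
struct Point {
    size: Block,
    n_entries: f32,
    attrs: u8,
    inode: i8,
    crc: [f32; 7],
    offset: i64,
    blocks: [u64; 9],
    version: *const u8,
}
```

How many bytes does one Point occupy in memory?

144 bytes

Block: @0: cooldown [8B, align 8] → 8; @8: z [1B, align 1] → 9; +1 pad (align 2); @10: x [2B, align 2] → 12; +4 tail pad (align 8); size 16, align 8
@0: size [16B, align 8] → 16
@16: n_entries [4B, align 4] → 20
@20: attrs [1B, align 1] → 21
@21: inode [1B, align 1] → 22
+2 pad (align 4)
@24: crc [28B, align 4] → 52
+4 pad (align 8)
@56: offset [8B, align 8] → 64
@64: blocks [72B, align 8] → 136
@136: version [8B, align 8] → 144
size 144, align 8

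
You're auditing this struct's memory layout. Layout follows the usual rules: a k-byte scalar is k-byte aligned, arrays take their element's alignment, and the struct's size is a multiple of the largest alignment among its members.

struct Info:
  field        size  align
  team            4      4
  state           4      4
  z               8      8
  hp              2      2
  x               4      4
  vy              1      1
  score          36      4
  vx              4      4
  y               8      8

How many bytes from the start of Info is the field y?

team at 0 (size 4, align 4) → ends 4
state at 4 (size 4, align 4) → ends 8
z at 8 (size 8, align 8) → ends 16
hp at 16 (size 2, align 2) → ends 18
pad 2 to align 4 for x
x at 20 (size 4, align 4) → ends 24
vy at 24 (size 1, align 1) → ends 25
pad 3 to align 4 for score
score at 28 (size 36, align 4) → ends 64
vx at 64 (size 4, align 4) → ends 68
pad 4 to align 8 for y
y at 72 (size 8, align 8) → ends 80

72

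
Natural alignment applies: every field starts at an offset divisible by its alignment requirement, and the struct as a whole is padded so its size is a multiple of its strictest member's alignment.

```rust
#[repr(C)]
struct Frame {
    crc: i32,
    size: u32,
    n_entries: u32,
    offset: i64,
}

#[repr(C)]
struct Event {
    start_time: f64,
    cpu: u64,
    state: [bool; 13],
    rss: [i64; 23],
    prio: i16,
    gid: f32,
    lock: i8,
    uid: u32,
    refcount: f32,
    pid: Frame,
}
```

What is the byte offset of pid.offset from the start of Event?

Frame: crc at 0 (size 4, align 4) → ends 4; size at 4 (size 4, align 4) → ends 8; n_entries at 8 (size 4, align 4) → ends 12; pad 4 to align 8 for offset; offset at 16 (size 8, align 8) → ends 24; total 24 bytes, alignment 8
start_time at 0 (size 8, align 8) → ends 8
cpu at 8 (size 8, align 8) → ends 16
state at 16 (size 13, align 1) → ends 29
pad 3 to align 8 for rss
rss at 32 (size 184, align 8) → ends 216
prio at 216 (size 2, align 2) → ends 218
pad 2 to align 4 for gid
gid at 220 (size 4, align 4) → ends 224
lock at 224 (size 1, align 1) → ends 225
pad 3 to align 4 for uid
uid at 228 (size 4, align 4) → ends 232
refcount at 232 (size 4, align 4) → ends 236
pad 4 to align 8 for pid
pid at 240 (size 24, align 8) → ends 264
within Frame: offset at 16
240 + 16 = 256

256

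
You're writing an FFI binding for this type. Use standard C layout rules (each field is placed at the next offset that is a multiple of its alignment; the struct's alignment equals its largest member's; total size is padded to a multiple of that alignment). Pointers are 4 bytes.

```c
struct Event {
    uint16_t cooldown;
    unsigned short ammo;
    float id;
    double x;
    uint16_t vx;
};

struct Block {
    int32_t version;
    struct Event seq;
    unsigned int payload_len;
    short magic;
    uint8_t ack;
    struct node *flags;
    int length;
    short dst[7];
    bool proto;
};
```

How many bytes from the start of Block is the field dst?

48

Event: @0: cooldown [2B, align 2] → 2; @2: ammo [2B, align 2] → 4; @4: id [4B, align 4] → 8; @8: x [8B, align 8] → 16; @16: vx [2B, align 2] → 18; +6 tail pad (align 8); size 24, align 8
@0: version [4B, align 4] → 4
+4 pad (align 8)
@8: seq [24B, align 8] → 32
@32: payload_len [4B, align 4] → 36
@36: magic [2B, align 2] → 38
@38: ack [1B, align 1] → 39
+1 pad (align 4)
@40: flags [4B, align 4] → 44
@44: length [4B, align 4] → 48
@48: dst [14B, align 2] → 62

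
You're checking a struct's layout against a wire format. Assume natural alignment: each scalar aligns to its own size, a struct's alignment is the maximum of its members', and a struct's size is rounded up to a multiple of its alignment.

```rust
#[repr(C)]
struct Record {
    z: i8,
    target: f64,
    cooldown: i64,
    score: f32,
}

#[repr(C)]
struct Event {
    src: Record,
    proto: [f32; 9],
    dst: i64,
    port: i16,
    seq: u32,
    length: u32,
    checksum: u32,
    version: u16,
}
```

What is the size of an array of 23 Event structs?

2392

Record: @0: z [1B, align 1] → 1; +7 pad (align 8); @8: target [8B, align 8] → 16; @16: cooldown [8B, align 8] → 24; @24: score [4B, align 4] → 28; +4 tail pad (align 8); size 32, align 8
@0: src [32B, align 8] → 32
@32: proto [36B, align 4] → 68
+4 pad (align 8)
@72: dst [8B, align 8] → 80
@80: port [2B, align 2] → 82
+2 pad (align 4)
@84: seq [4B, align 4] → 88
@88: length [4B, align 4] → 92
@92: checksum [4B, align 4] → 96
@96: version [2B, align 2] → 98
+6 tail pad (align 8)
size 104, align 8
array of 23: 23 × 104 = 2392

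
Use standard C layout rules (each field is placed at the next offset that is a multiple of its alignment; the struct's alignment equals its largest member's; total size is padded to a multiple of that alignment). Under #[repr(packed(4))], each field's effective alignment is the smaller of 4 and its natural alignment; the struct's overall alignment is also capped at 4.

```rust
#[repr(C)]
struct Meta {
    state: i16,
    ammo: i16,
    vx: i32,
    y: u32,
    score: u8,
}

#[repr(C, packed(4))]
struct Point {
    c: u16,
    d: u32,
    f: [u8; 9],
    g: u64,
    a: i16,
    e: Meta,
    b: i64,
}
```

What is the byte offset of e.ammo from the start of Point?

Meta: 0..2  state  (2B, 2-aligned); 2..4  ammo  (2B, 2-aligned); 4..8  vx  (4B, 4-aligned); 8..12  y  (4B, 4-aligned); 12..13  score  (1B, 1-aligned); 13..16  -- tail padding (3B); sizeof = 16, alignof = 4
0..2  c  (2B, 2-aligned)
2..4  -- padding (2B)
4..8  d  (4B, 4-aligned)
8..17  f  (9B, 1-aligned)
17..20  -- padding (3B)
20..28  g  (8B, 4-aligned)
28..30  a  (2B, 2-aligned)
30..32  -- padding (2B)
32..48  e  (16B, 4-aligned)
within Meta: ammo at 2
32 + 2 = 34

34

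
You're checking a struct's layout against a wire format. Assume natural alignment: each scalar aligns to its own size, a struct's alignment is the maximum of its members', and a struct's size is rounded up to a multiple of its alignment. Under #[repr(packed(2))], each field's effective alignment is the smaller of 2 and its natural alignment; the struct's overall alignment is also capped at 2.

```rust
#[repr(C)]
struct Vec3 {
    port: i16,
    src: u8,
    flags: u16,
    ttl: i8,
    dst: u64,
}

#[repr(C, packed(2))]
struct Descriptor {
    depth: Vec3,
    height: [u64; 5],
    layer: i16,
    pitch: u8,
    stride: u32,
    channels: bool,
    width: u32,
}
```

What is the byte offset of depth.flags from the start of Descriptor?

Vec3: @0: port [2B, align 2] → 2; @2: src [1B, align 1] → 3; +1 pad (align 2); @4: flags [2B, align 2] → 6; @6: ttl [1B, align 1] → 7; +1 pad (align 8); @8: dst [8B, align 8] → 16; size 16, align 8
@0: depth [16B, align 2] → 16
within Vec3: flags at 4
0 + 4 = 4

4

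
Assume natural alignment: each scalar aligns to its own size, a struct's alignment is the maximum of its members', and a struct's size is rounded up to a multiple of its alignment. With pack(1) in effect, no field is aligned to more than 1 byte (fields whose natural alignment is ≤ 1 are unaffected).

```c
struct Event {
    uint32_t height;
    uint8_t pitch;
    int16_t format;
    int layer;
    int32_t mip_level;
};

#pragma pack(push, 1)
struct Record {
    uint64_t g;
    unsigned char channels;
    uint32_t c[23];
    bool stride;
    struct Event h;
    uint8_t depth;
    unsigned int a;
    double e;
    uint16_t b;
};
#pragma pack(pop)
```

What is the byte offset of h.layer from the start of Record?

Event: @0: height [4B, align 4] → 4; @4: pitch [1B, align 1] → 5; +1 pad (align 2); @6: format [2B, align 2] → 8; @8: layer [4B, align 4] → 12; @12: mip_level [4B, align 4] → 16; size 16, align 4
@0: g [8B, align 1] → 8
@8: channels [1B, align 1] → 9
@9: c [92B, align 1] → 101
@101: stride [1B, align 1] → 102
@102: h [16B, align 1] → 118
within Event: layer at 8
102 + 8 = 110

110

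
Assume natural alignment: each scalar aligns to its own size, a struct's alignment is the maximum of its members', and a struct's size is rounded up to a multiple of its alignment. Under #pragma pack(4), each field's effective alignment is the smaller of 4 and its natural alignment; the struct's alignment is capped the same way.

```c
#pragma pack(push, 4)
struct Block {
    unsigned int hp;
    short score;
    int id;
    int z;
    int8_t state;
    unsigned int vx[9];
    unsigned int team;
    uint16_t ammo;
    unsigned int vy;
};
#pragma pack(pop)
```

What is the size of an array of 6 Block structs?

408

@0: hp [4B, align 4] → 4
@4: score [2B, align 2] → 6
+2 pad (align 4)
@8: id [4B, align 4] → 12
@12: z [4B, align 4] → 16
@16: state [1B, align 1] → 17
+3 pad (align 4)
@20: vx [36B, align 4] → 56
@56: team [4B, align 4] → 60
@60: ammo [2B, align 2] → 62
+2 pad (align 4)
@64: vy [4B, align 4] → 68
size 68, align 4
array of 6: 6 × 68 = 408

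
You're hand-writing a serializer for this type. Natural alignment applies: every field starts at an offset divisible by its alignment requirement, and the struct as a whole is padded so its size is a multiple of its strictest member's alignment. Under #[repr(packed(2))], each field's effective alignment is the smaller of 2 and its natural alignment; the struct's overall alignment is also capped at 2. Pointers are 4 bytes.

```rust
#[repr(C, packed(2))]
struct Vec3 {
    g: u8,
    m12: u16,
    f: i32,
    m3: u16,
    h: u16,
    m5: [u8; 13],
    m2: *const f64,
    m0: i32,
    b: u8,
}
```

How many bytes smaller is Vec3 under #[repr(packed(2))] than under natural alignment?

4

natural layout:
  g at 0 (size 1, align 1) → ends 1
  pad 1 to align 2 for m12
  m12 at 2 (size 2, align 2) → ends 4
  f at 4 (size 4, align 4) → ends 8
  m3 at 8 (size 2, align 2) → ends 10
  h at 10 (size 2, align 2) → ends 12
  m5 at 12 (size 13, align 1) → ends 25
  pad 3 to align 4 for m2
  m2 at 28 (size 4, align 4) → ends 32
  m0 at 32 (size 4, align 4) → ends 36
  b at 36 (size 1, align 1) → ends 37
  tail pad 3 to reach multiple of 4
  total 40 bytes, alignment 4
packed(2) layout:
  g at 0 (size 1, align 1) → ends 1
  pad 1 to align 2 for m12
  m12 at 2 (size 2, align 2) → ends 4
  f at 4 (size 4, align 2) → ends 8
  m3 at 8 (size 2, align 2) → ends 10
  h at 10 (size 2, align 2) → ends 12
  m5 at 12 (size 13, align 1) → ends 25
  pad 1 to align 2 for m2
  m2 at 26 (size 4, align 2) → ends 30
  m0 at 30 (size 4, align 2) → ends 34
  b at 34 (size 1, align 1) → ends 35
  tail pad 1 to reach multiple of 2
  total 36 bytes, alignment 2
40 − 36 = 4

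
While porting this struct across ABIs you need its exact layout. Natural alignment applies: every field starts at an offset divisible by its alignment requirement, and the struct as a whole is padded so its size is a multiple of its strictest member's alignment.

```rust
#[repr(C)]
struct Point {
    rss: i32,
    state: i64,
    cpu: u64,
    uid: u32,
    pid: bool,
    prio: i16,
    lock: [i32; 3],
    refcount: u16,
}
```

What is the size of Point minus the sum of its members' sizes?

0..4  rss  (4B, 4-aligned)
4..8  -- padding (4B)
8..16  state  (8B, 8-aligned)
16..24  cpu  (8B, 8-aligned)
24..28  uid  (4B, 4-aligned)
28..29  pid  (1B, 1-aligned)
29..30  -- padding (1B)
30..32  prio  (2B, 2-aligned)
32..44  lock  (12B, 4-aligned)
44..46  refcount  (2B, 2-aligned)
46..48  -- tail padding (2B)
sizeof = 48, alignof = 8
data bytes 41, size 48 → padding 7

7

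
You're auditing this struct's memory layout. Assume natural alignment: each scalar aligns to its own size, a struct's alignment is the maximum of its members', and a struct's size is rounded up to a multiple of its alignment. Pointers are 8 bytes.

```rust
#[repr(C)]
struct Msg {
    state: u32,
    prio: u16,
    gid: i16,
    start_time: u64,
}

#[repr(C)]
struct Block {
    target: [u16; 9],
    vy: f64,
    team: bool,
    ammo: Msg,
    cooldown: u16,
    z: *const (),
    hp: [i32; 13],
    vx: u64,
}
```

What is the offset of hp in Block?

72

Msg: state at 0 (size 4, align 4) → ends 4; prio at 4 (size 2, align 2) → ends 6; gid at 6 (size 2, align 2) → ends 8; start_time at 8 (size 8, align 8) → ends 16; total 16 bytes, alignment 8
target at 0 (size 18, align 2) → ends 18
pad 6 to align 8 for vy
vy at 24 (size 8, align 8) → ends 32
team at 32 (size 1, align 1) → ends 33
pad 7 to align 8 for ammo
ammo at 40 (size 16, align 8) → ends 56
cooldown at 56 (size 2, align 2) → ends 58
pad 6 to align 8 for z
z at 64 (size 8, align 8) → ends 72
hp at 72 (size 52, align 4) → ends 124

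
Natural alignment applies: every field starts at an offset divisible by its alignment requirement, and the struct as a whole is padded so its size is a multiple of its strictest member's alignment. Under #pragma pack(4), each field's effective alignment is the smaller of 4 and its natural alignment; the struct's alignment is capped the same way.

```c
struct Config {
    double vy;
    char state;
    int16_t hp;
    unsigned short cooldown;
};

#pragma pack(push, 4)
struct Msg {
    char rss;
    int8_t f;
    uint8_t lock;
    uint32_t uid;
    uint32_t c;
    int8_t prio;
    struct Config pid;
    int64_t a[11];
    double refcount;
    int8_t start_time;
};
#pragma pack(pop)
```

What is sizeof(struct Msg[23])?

3036

Config: vy at 0 (size 8, align 8) → ends 8; state at 8 (size 1, align 1) → ends 9; pad 1 to align 2 for hp; hp at 10 (size 2, align 2) → ends 12; cooldown at 12 (size 2, align 2) → ends 14; tail pad 2 to reach multiple of 8; total 16 bytes, alignment 8
rss at 0 (size 1, align 1) → ends 1
f at 1 (size 1, align 1) → ends 2
lock at 2 (size 1, align 1) → ends 3
pad 1 to align 4 for uid
uid at 4 (size 4, align 4) → ends 8
c at 8 (size 4, align 4) → ends 12
prio at 12 (size 1, align 1) → ends 13
pad 3 to align 4 for pid
pid at 16 (size 16, align 4) → ends 32
a at 32 (size 88, align 4) → ends 120
refcount at 120 (size 8, align 4) → ends 128
start_time at 128 (size 1, align 1) → ends 129
tail pad 3 to reach multiple of 4
total 132 bytes, alignment 4
array of 23: 23 × 132 = 3036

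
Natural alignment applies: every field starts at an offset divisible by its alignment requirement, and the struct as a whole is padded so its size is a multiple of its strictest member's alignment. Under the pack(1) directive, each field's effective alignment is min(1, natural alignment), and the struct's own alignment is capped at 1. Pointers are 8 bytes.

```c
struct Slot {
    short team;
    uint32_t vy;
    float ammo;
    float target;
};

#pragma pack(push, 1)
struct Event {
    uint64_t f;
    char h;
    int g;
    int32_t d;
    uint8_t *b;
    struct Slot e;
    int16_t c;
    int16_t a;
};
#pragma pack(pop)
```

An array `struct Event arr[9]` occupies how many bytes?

405

Slot: 0..2  team  (2B, 2-aligned); 2..4  -- padding (2B); 4..8  vy  (4B, 4-aligned); 8..12  ammo  (4B, 4-aligned); 12..16  target  (4B, 4-aligned); sizeof = 16, alignof = 4
0..8  f  (8B, 1-aligned)
8..9  h  (1B, 1-aligned)
9..13  g  (4B, 1-aligned)
13..17  d  (4B, 1-aligned)
17..25  b  (8B, 1-aligned)
25..41  e  (16B, 1-aligned)
41..43  c  (2B, 1-aligned)
43..45  a  (2B, 1-aligned)
sizeof = 45, alignof = 1
array of 9: 9 × 45 = 405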